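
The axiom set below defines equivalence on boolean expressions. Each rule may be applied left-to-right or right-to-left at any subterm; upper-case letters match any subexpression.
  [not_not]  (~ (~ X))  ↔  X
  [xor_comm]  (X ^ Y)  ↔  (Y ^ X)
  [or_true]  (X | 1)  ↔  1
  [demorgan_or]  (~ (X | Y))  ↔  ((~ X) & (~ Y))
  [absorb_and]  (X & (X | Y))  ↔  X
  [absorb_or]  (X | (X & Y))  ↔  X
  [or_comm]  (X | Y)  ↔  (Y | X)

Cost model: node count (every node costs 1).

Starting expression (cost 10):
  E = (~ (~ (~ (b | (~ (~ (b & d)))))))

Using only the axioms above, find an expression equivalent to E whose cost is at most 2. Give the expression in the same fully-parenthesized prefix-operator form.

1. [not_not →] (~ (~ (b & d)))  →  (b & d);  E = (~ (~ (~ (b | (b & d)))))
2. [absorb_or →] (b | (b & d))  →  b;  E = (~ (~ (~ b)))
3. [not_not →] (~ (~ b))  →  b;  cost 2 ≤ 2, done

(~ b)   [cost 2]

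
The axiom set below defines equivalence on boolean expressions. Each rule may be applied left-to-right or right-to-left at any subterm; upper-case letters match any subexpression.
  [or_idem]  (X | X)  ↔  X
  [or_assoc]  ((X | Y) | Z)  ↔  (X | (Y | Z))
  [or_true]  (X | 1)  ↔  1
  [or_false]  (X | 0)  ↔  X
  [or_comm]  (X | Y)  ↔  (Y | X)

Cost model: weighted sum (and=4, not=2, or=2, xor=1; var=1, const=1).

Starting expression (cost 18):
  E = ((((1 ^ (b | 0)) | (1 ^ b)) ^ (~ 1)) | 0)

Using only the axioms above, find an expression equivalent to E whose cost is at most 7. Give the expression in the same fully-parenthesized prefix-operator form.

((1 ^ b) ^ (~ 1))   [cost 7]

step 1: or_false (→) rewrites (b | 0) into b, now ((((1 ^ b) | (1 ^ b)) ^ (~ 1)) | 0)
step 2: or_idem (→) rewrites ((1 ^ b) | (1 ^ b)) into (1 ^ b), now (((1 ^ b) ^ (~ 1)) | 0)
step 3: or_false (→) rewrites (((1 ^ b) ^ (~ 1)) | 0) into ((1 ^ b) ^ (~ 1)), reaching cost 7 (bound 7)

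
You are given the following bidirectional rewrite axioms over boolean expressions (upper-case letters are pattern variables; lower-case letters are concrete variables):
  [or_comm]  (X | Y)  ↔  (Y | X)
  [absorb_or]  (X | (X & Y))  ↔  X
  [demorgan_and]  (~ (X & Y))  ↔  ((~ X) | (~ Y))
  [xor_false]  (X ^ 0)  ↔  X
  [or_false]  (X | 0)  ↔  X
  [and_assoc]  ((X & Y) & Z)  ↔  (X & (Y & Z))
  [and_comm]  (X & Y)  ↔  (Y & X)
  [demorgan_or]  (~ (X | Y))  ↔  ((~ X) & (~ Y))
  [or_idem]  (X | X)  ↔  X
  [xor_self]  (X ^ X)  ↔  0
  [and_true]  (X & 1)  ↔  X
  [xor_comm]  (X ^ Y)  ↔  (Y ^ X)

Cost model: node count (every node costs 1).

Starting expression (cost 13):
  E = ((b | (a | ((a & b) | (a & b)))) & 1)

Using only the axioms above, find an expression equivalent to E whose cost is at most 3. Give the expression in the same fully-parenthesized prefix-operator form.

(a | b)   [cost 3]

1. [or_idem →] ((a & b) | (a & b))  →  (a & b);  E = ((b | (a | (a & b))) & 1)
2. [absorb_or →] (a | (a & b))  →  a;  E = ((b | a) & 1)
3. [or_comm →] (b | a)  →  (a | b);  E = ((a | b) & 1)
4. [and_true →] ((a | b) & 1)  →  (a | b);  cost 3 ≤ 3, done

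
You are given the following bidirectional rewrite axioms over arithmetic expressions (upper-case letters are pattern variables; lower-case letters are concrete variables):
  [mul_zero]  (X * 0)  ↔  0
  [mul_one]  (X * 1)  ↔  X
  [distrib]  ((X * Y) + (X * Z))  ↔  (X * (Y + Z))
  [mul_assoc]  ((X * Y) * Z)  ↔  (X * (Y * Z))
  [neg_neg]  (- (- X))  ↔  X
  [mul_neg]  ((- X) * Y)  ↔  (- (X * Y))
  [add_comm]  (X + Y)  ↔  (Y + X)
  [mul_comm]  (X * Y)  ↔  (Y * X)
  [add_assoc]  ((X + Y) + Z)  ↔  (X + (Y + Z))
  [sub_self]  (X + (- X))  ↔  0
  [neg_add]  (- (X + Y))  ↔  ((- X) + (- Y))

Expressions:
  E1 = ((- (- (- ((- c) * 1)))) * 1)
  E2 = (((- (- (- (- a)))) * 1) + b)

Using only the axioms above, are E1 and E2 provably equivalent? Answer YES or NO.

The axioms are sound identities: if E1 ↔* E2 then E1 and E2 evaluate identically under any assignment.
Under a=0, b=0, c=1: E1 evaluates to 1, E2 to 0. Distinct ⇒ no rewrite sequence connects them.

NO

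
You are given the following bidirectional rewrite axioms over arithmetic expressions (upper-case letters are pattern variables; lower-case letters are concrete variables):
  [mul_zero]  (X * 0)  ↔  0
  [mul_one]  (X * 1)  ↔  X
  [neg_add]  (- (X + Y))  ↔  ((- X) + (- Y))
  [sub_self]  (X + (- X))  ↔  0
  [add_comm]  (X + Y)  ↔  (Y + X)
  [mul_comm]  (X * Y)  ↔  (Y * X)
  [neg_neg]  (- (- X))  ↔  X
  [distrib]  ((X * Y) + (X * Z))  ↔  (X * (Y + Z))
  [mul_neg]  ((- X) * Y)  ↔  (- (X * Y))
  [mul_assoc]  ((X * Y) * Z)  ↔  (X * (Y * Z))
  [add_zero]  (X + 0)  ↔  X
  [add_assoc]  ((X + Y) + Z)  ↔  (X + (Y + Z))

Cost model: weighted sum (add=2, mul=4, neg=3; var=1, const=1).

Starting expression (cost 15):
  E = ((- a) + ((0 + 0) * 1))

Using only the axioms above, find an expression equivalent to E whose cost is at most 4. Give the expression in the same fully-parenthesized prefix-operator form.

(- a)   [cost 4]

(1) (0 + 0)  =[add_zero →]=  0    ⊢ ((- a) + (0 * 1))
(2) (0 * 1)  =[mul_one →]=  0    ⊢ ((- a) + 0)
(3) ((- a) + 0)  =[add_zero →]=  (- a)    ⊢ cost 4, within 4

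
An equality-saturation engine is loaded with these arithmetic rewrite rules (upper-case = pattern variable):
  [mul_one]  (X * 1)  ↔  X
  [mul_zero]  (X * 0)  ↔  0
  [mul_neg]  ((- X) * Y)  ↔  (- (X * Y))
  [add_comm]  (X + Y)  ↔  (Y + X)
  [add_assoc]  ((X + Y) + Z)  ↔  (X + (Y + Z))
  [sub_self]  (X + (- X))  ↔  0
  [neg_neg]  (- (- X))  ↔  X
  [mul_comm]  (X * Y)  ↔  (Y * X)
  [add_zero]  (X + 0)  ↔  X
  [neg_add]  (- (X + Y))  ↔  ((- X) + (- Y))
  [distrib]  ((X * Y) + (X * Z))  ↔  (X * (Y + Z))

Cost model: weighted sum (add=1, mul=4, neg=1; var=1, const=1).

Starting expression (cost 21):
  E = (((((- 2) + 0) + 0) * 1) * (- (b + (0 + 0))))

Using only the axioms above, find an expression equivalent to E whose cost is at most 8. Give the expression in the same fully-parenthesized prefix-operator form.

((- 2) * (- b))   [cost 8]

(1) ((((- 2) + 0) + 0) * 1)  =[mul_one →]=  (((- 2) + 0) + 0)    ⊢ ((((- 2) + 0) + 0) * (- (b + (0 + 0))))
(2) (0 + 0)  =[add_zero →]=  0    ⊢ ((((- 2) + 0) + 0) * (- (b + 0)))
(3) ((- 2) + 0)  =[add_zero →]=  (- 2)    ⊢ (((- 2) + 0) * (- (b + 0)))
(4) (b + 0)  =[add_zero →]=  b    ⊢ (((- 2) + 0) * (- b))
(5) ((- 2) + 0)  =[add_zero →]=  (- 2)    ⊢ cost 8, within 8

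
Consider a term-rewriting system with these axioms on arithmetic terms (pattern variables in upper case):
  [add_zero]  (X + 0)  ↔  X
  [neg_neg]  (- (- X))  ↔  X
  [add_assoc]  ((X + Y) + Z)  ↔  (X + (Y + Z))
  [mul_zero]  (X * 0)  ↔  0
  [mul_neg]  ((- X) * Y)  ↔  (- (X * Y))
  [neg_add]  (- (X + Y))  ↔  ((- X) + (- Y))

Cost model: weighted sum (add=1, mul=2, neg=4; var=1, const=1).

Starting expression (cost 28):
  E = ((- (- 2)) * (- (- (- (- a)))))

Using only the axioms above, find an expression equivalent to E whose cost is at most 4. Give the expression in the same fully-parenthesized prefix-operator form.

(2 * a)   [cost 4]

1. [neg_neg →] (- (- a))  →  a;  E = ((- (- 2)) * (- (- a)))
2. [neg_neg →] (- (- 2))  →  2;  E = (2 * (- (- a)))
3. [neg_neg →] (- (- a))  →  a;  cost 4 ≤ 4, done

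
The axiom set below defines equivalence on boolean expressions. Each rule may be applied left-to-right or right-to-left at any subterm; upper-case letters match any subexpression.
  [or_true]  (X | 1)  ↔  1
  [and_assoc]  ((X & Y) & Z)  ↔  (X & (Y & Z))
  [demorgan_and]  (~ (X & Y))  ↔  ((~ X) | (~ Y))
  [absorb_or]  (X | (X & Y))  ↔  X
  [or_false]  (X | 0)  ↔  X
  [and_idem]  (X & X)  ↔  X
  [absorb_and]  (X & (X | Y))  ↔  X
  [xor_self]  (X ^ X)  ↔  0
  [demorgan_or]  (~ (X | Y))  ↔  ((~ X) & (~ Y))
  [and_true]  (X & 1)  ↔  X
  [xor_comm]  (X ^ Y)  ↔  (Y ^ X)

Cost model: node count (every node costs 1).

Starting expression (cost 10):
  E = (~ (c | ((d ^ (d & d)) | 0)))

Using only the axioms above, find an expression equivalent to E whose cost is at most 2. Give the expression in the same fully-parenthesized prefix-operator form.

(~ c)   [cost 2]

(1) (d & d)  =[and_idem →]=  d    ⊢ (~ (c | ((d ^ d) | 0)))
(2) (d ^ d)  =[xor_self →]=  0    ⊢ (~ (c | (0 | 0)))
(3) (0 | 0)  =[or_false →]=  0    ⊢ (~ (c | 0))
(4) (c | 0)  =[or_false →]=  c    ⊢ cost 2, within 2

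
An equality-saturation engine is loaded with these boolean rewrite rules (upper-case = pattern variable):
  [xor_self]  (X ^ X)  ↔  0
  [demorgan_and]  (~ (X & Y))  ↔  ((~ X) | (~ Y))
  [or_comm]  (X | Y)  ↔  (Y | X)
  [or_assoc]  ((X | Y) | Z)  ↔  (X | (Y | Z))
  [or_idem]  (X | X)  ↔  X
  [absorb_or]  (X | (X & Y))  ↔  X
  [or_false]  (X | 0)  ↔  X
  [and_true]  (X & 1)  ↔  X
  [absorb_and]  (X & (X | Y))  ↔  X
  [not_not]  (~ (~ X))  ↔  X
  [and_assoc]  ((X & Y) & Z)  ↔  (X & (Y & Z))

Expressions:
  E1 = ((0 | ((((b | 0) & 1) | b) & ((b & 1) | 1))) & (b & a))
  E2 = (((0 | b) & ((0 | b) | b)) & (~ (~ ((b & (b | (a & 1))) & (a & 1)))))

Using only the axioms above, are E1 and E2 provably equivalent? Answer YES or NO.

step 1: and_true (→) rewrites ((b | 0) & 1) into (b | 0), now ((0 | (((b | 0) | b) & ((b & 1) | 1))) & (b & a))
step 2: or_false (→) rewrites (b | 0) into b, now ((0 | ((b | b) & ((b & 1) | 1))) & (b & a))
step 3: and_true (→) rewrites (b & 1) into b, now ((0 | ((b | b) & (b | 1))) & (b & a))
step 4: or_idem (→) rewrites (b | b) into b, now ((0 | (b & (b | 1))) & (b & a))
step 5: absorb_and (→) rewrites (b & (b | 1)) into b, now ((0 | b) & (b & a))
step 6: and_true (←) rewrites a into (a & 1), now ((0 | b) & (b & (a & 1)))
step 7: absorb_and (←) rewrites (0 | b) into ((0 | b) & ((0 | b) | b)), now (((0 | b) & ((0 | b) | b)) & (b & (a & 1)))
step 8: absorb_and (←) rewrites b into (b & (b | a)), now (((0 | b) & ((0 | b) | b)) & ((b & (b | a)) & (a & 1)))
step 9: and_true (←) rewrites a into (a & 1), now (((0 | b) & ((0 | b) | b)) & ((b & (b | (a & 1))) & (a & 1)))
step 10: not_not (←) rewrites ((b & (b | (a & 1))) & (a & 1)) into (~ (~ ((b & (b | (a & 1))) & (a & 1)))), which is E2

YES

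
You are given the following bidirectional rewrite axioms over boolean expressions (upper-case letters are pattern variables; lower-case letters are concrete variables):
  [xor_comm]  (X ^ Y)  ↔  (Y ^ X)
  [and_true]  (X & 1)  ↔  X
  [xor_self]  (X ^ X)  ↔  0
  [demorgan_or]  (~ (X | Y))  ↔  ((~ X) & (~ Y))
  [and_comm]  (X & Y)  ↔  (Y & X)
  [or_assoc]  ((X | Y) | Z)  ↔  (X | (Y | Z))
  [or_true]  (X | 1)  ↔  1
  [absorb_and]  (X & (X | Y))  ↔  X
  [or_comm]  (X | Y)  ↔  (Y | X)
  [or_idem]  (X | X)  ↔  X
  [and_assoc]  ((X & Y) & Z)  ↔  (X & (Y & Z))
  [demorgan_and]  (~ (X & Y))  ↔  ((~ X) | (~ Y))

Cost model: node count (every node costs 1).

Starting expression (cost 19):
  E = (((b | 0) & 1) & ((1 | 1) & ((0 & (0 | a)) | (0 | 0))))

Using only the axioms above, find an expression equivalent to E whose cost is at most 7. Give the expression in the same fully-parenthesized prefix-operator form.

((b | 0) & (1 & 0))   [cost 7]

step 1: absorb_and (→) rewrites (0 & (0 | a)) into 0, now (((b | 0) & 1) & ((1 | 1) & (0 | (0 | 0))))
step 2: or_idem (→) rewrites (0 | 0) into 0, now (((b | 0) & 1) & ((1 | 1) & (0 | 0)))
step 3: and_true (→) rewrites ((b | 0) & 1) into (b | 0), now ((b | 0) & ((1 | 1) & (0 | 0)))
step 4: or_idem (→) rewrites (1 | 1) into 1, now ((b | 0) & (1 & (0 | 0)))
step 5: or_idem (→) rewrites (0 | 0) into 0, reaching cost 7 (bound 7)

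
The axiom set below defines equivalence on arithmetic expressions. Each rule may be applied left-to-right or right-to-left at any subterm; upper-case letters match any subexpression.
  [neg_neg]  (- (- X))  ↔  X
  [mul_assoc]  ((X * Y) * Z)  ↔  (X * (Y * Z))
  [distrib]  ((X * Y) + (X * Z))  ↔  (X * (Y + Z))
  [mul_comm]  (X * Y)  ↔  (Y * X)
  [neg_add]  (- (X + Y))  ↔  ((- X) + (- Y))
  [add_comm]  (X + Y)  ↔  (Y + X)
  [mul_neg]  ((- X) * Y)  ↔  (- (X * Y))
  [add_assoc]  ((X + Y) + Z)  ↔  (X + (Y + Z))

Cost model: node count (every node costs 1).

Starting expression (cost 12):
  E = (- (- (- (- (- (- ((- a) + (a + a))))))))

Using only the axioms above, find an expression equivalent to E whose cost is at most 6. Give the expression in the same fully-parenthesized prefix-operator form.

step 1: neg_neg (→) rewrites (- (- (- (- ((- a) + (a + a)))))) into (- (- ((- a) + (a + a)))), now (- (- (- (- ((- a) + (a + a))))))
step 2: neg_neg (→) rewrites (- (- (- (- ((- a) + (a + a)))))) into (- (- ((- a) + (a + a))))
step 3: neg_neg (→) rewrites (- (- ((- a) + (a + a)))) into ((- a) + (a + a)), reaching cost 6 (bound 6)

((- a) + (a + a))   [cost 6]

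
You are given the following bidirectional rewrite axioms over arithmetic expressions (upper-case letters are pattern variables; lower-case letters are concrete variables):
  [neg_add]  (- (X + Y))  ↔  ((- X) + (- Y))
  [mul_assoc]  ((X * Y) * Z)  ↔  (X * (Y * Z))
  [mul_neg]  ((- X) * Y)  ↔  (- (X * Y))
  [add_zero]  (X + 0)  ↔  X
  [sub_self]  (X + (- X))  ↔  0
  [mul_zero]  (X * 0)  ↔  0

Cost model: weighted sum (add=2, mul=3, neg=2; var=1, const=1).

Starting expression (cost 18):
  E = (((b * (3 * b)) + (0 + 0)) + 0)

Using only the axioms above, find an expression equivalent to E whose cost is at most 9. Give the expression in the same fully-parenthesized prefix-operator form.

(b * (3 * b))   [cost 9]

1. [add_zero →] (((b * (3 * b)) + (0 + 0)) + 0)  →  ((b * (3 * b)) + (0 + 0))
2. [add_zero →] (0 + 0)  →  0;  E = ((b * (3 * b)) + 0)
3. [add_zero →] ((b * (3 * b)) + 0)  →  (b * (3 * b));  cost 9 ≤ 9, done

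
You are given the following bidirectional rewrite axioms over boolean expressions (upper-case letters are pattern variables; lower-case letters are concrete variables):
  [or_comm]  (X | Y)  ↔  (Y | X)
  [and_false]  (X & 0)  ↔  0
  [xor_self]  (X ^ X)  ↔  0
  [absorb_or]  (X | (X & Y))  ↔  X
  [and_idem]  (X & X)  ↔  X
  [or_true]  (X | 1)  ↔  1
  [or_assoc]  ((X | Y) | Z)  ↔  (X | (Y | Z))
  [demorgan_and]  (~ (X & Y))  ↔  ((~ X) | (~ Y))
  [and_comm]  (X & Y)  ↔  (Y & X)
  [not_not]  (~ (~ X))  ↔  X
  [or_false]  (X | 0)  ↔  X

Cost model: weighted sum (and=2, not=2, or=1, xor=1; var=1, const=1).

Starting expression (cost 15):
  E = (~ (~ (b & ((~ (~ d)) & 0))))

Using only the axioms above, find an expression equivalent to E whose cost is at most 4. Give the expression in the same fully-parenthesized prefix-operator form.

(b & 0)   [cost 4]

1. [not_not →] (~ (~ (b & ((~ (~ d)) & 0))))  →  (b & ((~ (~ d)) & 0))
2. [not_not →] (~ (~ d))  →  d;  E = (b & (d & 0))
3. [and_false →] (d & 0)  →  0;  cost 4 ≤ 4, done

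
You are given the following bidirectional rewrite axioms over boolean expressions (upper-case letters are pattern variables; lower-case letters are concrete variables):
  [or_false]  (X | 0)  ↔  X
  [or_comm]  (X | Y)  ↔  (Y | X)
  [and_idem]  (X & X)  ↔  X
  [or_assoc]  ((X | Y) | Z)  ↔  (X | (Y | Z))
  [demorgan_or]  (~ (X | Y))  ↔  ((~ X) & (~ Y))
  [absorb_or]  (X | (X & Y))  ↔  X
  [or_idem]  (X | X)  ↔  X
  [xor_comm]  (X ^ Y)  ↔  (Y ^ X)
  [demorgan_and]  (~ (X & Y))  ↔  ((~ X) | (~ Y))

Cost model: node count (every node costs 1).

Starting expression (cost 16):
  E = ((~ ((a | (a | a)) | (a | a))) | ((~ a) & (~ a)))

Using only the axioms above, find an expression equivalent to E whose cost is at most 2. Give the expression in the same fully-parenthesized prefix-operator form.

1. [or_idem →] (a | a)  →  a;  E = ((~ ((a | a) | (a | a))) | ((~ a) & (~ a)))
2. [or_idem →] ((a | a) | (a | a))  →  (a | a);  E = ((~ (a | a)) | ((~ a) & (~ a)))
3. [or_idem →] (a | a)  →  a;  E = ((~ a) | ((~ a) & (~ a)))
4. [and_idem →] ((~ a) & (~ a))  →  (~ a);  E = ((~ a) | (~ a))
5. [or_idem →] ((~ a) | (~ a))  →  (~ a);  cost 2 ≤ 2, done

(~ a)   [cost 2]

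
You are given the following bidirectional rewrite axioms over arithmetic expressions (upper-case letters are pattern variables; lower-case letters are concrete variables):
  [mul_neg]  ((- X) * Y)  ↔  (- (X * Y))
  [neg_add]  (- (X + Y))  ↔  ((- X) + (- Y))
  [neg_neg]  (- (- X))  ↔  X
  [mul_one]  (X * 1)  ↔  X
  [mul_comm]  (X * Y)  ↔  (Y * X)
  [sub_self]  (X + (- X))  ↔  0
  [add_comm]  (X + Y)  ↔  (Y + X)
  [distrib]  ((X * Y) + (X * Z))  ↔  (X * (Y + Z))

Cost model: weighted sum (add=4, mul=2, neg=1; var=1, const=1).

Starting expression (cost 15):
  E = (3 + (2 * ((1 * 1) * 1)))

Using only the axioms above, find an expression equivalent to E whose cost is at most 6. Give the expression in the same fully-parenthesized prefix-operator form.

(3 + 2)   [cost 6]

step 1: mul_one (→) rewrites ((1 * 1) * 1) into (1 * 1), now (3 + (2 * (1 * 1)))
step 2: mul_one (→) rewrites (1 * 1) into 1, now (3 + (2 * 1))
step 3: mul_one (→) rewrites (2 * 1) into 2, reaching cost 6 (bound 6)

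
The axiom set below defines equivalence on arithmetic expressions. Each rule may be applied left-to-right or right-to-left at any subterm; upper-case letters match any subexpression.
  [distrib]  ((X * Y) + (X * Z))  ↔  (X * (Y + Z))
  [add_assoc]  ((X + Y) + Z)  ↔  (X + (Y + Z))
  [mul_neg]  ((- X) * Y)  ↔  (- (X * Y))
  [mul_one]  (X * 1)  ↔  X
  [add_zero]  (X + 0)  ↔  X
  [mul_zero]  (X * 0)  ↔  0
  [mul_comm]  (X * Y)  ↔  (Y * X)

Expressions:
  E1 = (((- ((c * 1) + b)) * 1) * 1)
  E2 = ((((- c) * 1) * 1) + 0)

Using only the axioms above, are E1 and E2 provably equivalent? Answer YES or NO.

All listed rules preserve value, hence provable equivalence implies equal values everywhere; look for a separating assignment.
b=1, c=0 gives E1 ↦ -1, E2 ↦ 0; values differ ⇒ not provably equivalent.

NO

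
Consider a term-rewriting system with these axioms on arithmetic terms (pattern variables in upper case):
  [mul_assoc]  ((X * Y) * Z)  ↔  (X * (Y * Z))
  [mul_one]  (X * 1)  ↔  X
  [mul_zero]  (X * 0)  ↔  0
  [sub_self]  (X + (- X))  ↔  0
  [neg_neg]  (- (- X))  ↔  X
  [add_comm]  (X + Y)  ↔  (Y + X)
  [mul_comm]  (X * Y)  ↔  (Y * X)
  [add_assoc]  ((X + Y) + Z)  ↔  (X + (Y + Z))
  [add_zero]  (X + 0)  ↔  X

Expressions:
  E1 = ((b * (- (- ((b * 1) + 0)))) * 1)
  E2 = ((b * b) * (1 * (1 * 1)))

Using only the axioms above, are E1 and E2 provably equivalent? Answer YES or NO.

(1) ((b * (- (- ((b * 1) + 0)))) * 1)  =[mul_one →]=  (b * (- (- ((b * 1) + 0))))
(2) ((b * 1) + 0)  =[add_zero →]=  (b * 1)    ⊢ (b * (- (- (b * 1))))
(3) (b * 1)  =[mul_one →]=  b    ⊢ (b * (- (- b)))
(4) (- (- b))  =[neg_neg →]=  b    ⊢ (b * b)
(5) (b * b)  =[mul_one ←]=  ((b * b) * 1)
(6) 1  =[mul_one ←]=  (1 * 1)    ⊢ ((b * b) * (1 * 1))
(7) 1  =[mul_one ←]=  (1 * 1)    ⊢ E2

YES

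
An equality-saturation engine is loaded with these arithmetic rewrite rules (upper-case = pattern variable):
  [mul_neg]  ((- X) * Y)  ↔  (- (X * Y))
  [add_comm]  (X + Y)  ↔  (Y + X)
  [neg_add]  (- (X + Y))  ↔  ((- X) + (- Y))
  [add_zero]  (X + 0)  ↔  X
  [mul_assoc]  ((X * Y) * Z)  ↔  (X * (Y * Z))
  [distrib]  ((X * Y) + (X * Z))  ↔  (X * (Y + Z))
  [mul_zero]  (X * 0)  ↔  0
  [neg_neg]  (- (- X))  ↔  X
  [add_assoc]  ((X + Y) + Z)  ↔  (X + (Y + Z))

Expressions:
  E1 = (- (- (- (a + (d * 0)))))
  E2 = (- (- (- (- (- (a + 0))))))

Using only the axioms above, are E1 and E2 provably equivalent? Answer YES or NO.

(1) (d * 0)  =[mul_zero →]=  0    ⊢ (- (- (- (a + 0))))
(2) (- (- (- (a + 0))))  =[neg_neg ←]=  (- (- (- (- (- (a + 0))))))    ⊢ E2

YES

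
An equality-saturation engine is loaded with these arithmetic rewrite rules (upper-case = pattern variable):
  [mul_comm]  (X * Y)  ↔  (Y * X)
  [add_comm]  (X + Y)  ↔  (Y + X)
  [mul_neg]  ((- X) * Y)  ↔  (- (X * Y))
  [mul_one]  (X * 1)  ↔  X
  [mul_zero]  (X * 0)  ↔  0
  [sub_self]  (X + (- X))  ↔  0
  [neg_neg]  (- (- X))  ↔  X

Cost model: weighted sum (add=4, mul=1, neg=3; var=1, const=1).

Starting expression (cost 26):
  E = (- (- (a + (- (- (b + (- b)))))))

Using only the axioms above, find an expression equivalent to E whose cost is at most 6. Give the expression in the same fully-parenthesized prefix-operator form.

(a + 0)   [cost 6]

(1) (- (- (b + (- b))))  =[neg_neg →]=  (b + (- b))    ⊢ (- (- (a + (b + (- b)))))
(2) (- (- (a + (b + (- b)))))  =[neg_neg →]=  (a + (b + (- b)))
(3) (b + (- b))  =[sub_self →]=  0    ⊢ cost 6, within 6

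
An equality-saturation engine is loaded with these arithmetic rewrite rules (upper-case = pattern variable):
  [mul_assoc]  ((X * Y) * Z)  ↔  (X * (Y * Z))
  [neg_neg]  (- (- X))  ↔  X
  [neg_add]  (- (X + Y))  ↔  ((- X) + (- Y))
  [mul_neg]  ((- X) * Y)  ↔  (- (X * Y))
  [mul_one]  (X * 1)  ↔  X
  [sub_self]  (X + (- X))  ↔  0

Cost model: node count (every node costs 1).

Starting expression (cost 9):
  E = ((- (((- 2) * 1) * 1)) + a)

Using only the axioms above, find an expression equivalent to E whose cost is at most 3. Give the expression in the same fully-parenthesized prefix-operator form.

(2 + a)   [cost 3]

step 1: mul_one (→) rewrites (((- 2) * 1) * 1) into ((- 2) * 1), now ((- ((- 2) * 1)) + a)
step 2: mul_one (→) rewrites ((- 2) * 1) into (- 2), now ((- (- 2)) + a)
step 3: neg_neg (→) rewrites (- (- 2)) into 2, reaching cost 3 (bound 3)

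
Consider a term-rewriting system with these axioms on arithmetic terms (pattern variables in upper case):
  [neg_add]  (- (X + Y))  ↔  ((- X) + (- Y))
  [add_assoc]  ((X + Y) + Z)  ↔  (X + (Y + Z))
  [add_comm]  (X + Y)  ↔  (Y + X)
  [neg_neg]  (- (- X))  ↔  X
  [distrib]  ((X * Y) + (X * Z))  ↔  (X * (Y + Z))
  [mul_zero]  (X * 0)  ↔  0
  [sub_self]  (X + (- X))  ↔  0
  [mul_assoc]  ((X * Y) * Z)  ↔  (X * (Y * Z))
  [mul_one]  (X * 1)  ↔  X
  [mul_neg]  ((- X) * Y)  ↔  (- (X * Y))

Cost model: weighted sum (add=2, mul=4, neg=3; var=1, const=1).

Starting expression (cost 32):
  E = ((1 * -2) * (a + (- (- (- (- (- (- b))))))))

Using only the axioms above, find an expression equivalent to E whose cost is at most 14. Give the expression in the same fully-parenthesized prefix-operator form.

((1 * -2) * (a + b))   [cost 14]

(1) (- (- (- (- (- (- b))))))  =[neg_neg →]=  (- (- (- (- b))))    ⊢ ((1 * -2) * (a + (- (- (- (- b))))))
(2) (- (- (- b)))  =[neg_neg →]=  (- b)    ⊢ ((1 * -2) * (a + (- (- b))))
(3) (- (- b))  =[neg_neg →]=  b    ⊢ cost 14, within 14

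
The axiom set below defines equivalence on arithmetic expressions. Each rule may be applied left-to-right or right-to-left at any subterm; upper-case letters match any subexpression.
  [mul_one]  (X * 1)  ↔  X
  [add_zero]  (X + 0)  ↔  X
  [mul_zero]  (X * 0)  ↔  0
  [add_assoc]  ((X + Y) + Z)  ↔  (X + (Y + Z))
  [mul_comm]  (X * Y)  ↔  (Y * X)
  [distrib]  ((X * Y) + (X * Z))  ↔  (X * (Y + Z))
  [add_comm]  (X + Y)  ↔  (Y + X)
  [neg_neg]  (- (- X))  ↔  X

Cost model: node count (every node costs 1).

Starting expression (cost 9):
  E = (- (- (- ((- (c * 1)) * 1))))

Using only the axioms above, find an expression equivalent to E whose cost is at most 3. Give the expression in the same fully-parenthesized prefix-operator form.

1. [mul_one →] (c * 1)  →  c;  E = (- (- (- ((- c) * 1))))
2. [mul_one →] ((- c) * 1)  →  (- c);  E = (- (- (- (- c))))
3. [neg_neg →] (- (- (- (- c))))  →  (- (- c));  cost 3 ≤ 3, done

(- (- c))   [cost 3]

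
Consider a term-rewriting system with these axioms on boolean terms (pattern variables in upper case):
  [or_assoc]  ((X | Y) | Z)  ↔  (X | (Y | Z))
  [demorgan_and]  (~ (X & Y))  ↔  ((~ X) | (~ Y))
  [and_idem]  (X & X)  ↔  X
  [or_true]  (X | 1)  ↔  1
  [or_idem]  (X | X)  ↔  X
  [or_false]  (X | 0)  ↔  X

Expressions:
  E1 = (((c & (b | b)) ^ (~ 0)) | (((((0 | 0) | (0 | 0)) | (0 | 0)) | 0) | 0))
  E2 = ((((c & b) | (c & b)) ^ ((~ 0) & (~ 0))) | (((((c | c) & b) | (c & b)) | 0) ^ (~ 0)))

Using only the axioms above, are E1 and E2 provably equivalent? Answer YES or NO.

1. [or_idem →] ((0 | 0) | (0 | 0))  →  (0 | 0);  E1 = (((c & (b | b)) ^ (~ 0)) | ((((0 | 0) | (0 | 0)) | 0) | 0))
2. [or_idem →] ((0 | 0) | (0 | 0))  →  (0 | 0);  E1 = (((c & (b | b)) ^ (~ 0)) | (((0 | 0) | 0) | 0))
3. [or_false →] (0 | 0)  →  0;  E1 = (((c & (b | b)) ^ (~ 0)) | ((0 | 0) | 0))
4. [or_idem →] (b | b)  →  b;  E1 = (((c & b) ^ (~ 0)) | ((0 | 0) | 0))
5. [or_idem →] (0 | 0)  →  0;  E1 = (((c & b) ^ (~ 0)) | (0 | 0))
6. [or_idem →] (0 | 0)  →  0;  E1 = (((c & b) ^ (~ 0)) | 0)
7. [or_false →] (((c & b) ^ (~ 0)) | 0)  →  ((c & b) ^ (~ 0))
8. [or_idem ←] (c & b)  →  ((c & b) | (c & b));  E1 = (((c & b) | (c & b)) ^ (~ 0))
9. [or_idem ←] (((c & b) | (c & b)) ^ (~ 0))  →  ((((c & b) | (c & b)) ^ (~ 0)) | (((c & b) | (c & b)) ^ (~ 0)))
10. [and_idem ←] (~ 0)  →  ((~ 0) & (~ 0));  E1 = ((((c & b) | (c & b)) ^ ((~ 0) & (~ 0))) | (((c & b) | (c & b)) ^ (~ 0)))
11. [or_idem ←] c  →  (c | c);  E1 = ((((c & b) | (c & b)) ^ ((~ 0) & (~ 0))) | ((((c | c) & b) | (c & b)) ^ (~ 0)))
12. [or_false ←] (((c | c) & b) | (c & b))  →  ((((c | c) & b) | (c & b)) | 0);  this is E2

YES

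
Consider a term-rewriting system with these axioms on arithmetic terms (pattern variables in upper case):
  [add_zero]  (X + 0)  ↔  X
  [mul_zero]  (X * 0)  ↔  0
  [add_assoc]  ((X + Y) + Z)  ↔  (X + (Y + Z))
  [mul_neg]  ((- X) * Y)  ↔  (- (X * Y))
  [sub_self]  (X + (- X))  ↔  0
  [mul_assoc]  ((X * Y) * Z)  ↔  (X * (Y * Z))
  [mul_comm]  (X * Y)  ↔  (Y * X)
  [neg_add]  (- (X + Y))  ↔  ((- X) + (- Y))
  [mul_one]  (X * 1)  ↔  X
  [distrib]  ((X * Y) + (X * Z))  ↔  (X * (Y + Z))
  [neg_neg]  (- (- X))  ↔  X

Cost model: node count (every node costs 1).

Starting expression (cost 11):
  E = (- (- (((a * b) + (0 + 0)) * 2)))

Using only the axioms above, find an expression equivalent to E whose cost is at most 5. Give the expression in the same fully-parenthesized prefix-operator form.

((a * b) * 2)   [cost 5]

(1) (0 + 0)  =[add_zero →]=  0    ⊢ (- (- (((a * b) + 0) * 2)))
(2) ((a * b) + 0)  =[add_zero →]=  (a * b)    ⊢ (- (- ((a * b) * 2)))
(3) (- (- ((a * b) * 2)))  =[neg_neg →]=  ((a * b) * 2)    ⊢ cost 5, within 5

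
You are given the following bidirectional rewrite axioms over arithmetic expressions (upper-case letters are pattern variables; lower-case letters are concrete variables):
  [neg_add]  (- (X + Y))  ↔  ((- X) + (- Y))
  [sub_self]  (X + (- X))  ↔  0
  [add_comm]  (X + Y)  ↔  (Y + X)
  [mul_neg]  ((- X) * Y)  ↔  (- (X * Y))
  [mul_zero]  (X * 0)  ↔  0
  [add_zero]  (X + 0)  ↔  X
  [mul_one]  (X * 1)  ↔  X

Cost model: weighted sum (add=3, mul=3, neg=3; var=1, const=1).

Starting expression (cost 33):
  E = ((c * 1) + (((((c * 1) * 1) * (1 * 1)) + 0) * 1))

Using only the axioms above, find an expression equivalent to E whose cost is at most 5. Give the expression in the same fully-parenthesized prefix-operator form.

(1) ((c * 1) * 1)  =[mul_one →]=  (c * 1)    ⊢ ((c * 1) + ((((c * 1) * (1 * 1)) + 0) * 1))
(2) (c * 1)  =[mul_one →]=  c    ⊢ (c + ((((c * 1) * (1 * 1)) + 0) * 1))
(3) (1 * 1)  =[mul_one →]=  1    ⊢ (c + ((((c * 1) * 1) + 0) * 1))
(4) ((c * 1) * 1)  =[mul_one →]=  (c * 1)    ⊢ (c + (((c * 1) + 0) * 1))
(5) (((c * 1) + 0) * 1)  =[mul_one →]=  ((c * 1) + 0)    ⊢ (c + ((c * 1) + 0))
(6) (c * 1)  =[mul_one →]=  c    ⊢ (c + (c + 0))
(7) (c + 0)  =[add_zero →]=  c    ⊢ cost 5, within 5

(c + c)   [cost 5]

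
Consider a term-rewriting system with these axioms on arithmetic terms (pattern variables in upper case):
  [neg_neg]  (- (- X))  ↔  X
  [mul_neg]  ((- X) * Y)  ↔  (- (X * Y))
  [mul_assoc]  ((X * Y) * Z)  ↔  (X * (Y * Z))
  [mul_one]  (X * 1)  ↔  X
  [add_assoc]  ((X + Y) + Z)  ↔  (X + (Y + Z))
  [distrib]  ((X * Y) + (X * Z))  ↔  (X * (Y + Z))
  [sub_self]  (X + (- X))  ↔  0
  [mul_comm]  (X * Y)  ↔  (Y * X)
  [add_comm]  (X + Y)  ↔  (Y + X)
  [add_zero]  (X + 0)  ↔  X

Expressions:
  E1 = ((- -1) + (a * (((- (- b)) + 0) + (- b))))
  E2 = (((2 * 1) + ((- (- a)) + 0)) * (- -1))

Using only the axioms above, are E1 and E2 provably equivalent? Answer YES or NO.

NO

Every axiom is a valid identity, so a rewrite proof would force E1 and E2 to agree under every assignment.
At a=0, b=0: E1 = 1 but E2 = 2; they differ, so no derivation exists.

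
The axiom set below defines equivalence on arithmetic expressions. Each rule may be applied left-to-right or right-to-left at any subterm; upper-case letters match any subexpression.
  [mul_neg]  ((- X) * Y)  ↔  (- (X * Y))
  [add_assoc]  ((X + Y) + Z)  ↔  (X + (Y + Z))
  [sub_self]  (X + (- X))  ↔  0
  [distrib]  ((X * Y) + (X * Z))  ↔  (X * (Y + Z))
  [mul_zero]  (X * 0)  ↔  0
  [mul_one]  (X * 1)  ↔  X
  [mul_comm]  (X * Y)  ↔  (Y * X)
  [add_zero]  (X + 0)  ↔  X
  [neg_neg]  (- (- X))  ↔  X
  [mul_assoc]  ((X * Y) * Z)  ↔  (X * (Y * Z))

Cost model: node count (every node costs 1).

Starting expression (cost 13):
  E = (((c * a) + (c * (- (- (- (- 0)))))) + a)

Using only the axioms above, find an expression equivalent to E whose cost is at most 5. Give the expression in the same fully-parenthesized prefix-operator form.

((c * a) + a)   [cost 5]

(1) (- (- (- 0)))  =[neg_neg →]=  (- 0)    ⊢ (((c * a) + (c * (- (- 0)))) + a)
(2) (- (- 0))  =[neg_neg →]=  0    ⊢ (((c * a) + (c * 0)) + a)
(3) ((c * a) + (c * 0))  =[distrib →]=  (c * (a + 0))    ⊢ ((c * (a + 0)) + a)
(4) (a + 0)  =[add_zero →]=  a    ⊢ cost 5, within 5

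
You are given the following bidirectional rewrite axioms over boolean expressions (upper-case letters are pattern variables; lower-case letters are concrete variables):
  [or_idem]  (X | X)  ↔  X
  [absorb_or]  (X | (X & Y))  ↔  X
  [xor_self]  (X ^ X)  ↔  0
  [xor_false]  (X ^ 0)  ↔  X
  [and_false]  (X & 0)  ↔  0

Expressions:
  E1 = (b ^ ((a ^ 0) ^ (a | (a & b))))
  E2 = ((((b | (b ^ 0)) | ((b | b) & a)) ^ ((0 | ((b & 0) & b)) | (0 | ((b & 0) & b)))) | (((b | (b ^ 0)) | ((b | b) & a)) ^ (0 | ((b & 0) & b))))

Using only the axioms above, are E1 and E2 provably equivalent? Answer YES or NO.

1. [xor_false →] (a ^ 0)  →  a;  E1 = (b ^ (a ^ (a | (a & b))))
2. [absorb_or →] (a | (a & b))  →  a;  E1 = (b ^ (a ^ a))
3. [xor_self →] (a ^ a)  →  0;  E1 = (b ^ 0)
4. [or_idem ←] b  →  (b | b);  E1 = ((b | b) ^ 0)
5. [absorb_or ←] 0  →  (0 | (0 & b));  E1 = ((b | b) ^ (0 | (0 & b)))
6. [absorb_or ←] (b | b)  →  ((b | b) | ((b | b) & a));  E1 = (((b | b) | ((b | b) & a)) ^ (0 | (0 & b)))
7. [xor_false ←] b  →  (b ^ 0);  E1 = (((b | (b ^ 0)) | ((b | b) & a)) ^ (0 | (0 & b)))
8. [and_false ←] 0  →  (b & 0);  E1 = (((b | (b ^ 0)) | ((b | b) & a)) ^ (0 | ((b & 0) & b)))
9. [or_idem ←] (((b | (b ^ 0)) | ((b | b) & a)) ^ (0 | ((b & 0) & b)))  →  ((((b | (b ^ 0)) | ((b | b) & a)) ^ (0 | ((b & 0) & b))) | (((b | (b ^ 0)) | ((b | b) & a)) ^ (0 | ((b & 0) & b))))
10. [or_idem ←] (0 | ((b & 0) & b))  →  ((0 | ((b & 0) & b)) | (0 | ((b & 0) & b)));  this is E2

YES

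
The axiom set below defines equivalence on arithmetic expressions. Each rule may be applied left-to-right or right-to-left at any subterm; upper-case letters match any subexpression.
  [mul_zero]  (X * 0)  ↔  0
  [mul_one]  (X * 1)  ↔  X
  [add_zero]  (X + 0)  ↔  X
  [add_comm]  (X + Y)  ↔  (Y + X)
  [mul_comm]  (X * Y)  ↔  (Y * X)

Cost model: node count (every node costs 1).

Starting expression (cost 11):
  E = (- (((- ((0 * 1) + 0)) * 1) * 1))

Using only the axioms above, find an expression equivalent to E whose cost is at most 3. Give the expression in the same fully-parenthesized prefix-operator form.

step 1: mul_one (→) rewrites (0 * 1) into 0, now (- (((- (0 + 0)) * 1) * 1))
step 2: add_zero (→) rewrites (0 + 0) into 0, now (- (((- 0) * 1) * 1))
step 3: mul_one (→) rewrites ((- 0) * 1) into (- 0), now (- ((- 0) * 1))
step 4: mul_one (→) rewrites ((- 0) * 1) into (- 0), reaching cost 3 (bound 3)

(- (- 0))   [cost 3]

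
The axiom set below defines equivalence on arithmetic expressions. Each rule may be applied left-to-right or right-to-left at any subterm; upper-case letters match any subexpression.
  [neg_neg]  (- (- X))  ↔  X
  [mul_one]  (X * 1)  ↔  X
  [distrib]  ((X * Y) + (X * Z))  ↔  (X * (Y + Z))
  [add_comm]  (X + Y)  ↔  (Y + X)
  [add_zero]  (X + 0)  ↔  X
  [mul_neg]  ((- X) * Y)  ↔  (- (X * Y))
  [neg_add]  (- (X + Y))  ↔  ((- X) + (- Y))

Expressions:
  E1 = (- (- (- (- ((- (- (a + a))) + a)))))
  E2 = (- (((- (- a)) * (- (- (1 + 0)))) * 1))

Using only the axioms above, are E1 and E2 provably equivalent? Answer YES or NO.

NO

Every axiom is a valid identity, so a rewrite proof would force E1 and E2 to agree under every assignment.
At a=1: E1 = 3 but E2 = -1; they differ, so no derivation exists.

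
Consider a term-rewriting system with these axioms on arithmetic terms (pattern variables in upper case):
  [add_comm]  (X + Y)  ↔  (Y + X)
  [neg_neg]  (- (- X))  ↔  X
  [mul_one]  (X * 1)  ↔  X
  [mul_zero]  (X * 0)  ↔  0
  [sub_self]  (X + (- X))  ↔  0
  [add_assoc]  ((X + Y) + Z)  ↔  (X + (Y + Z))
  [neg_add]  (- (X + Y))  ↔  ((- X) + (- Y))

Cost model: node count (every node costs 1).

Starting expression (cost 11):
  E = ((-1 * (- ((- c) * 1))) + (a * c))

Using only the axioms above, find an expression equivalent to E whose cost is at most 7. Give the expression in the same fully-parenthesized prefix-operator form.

(1) ((- c) * 1)  =[mul_one →]=  (- c)    ⊢ ((-1 * (- (- c))) + (a * c))
(2) (- (- c))  =[neg_neg →]=  c    ⊢ cost 7, within 7

((-1 * c) + (a * c))   [cost 7]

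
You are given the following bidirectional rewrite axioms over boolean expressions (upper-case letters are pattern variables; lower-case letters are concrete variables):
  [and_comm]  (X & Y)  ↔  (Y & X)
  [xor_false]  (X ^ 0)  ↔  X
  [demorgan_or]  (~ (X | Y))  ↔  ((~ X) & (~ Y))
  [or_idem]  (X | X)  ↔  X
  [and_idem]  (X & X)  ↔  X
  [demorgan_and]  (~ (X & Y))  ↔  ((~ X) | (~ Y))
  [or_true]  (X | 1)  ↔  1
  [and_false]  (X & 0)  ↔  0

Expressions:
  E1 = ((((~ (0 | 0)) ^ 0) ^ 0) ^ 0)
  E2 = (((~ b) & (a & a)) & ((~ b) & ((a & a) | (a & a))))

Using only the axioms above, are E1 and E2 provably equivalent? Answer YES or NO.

NO

The axioms are sound identities: if E1 ↔* E2 then E1 and E2 evaluate identically under any assignment.
Under a=0, b=0: E1 evaluates to 1, E2 to 0. Distinct ⇒ no rewrite sequence connects them.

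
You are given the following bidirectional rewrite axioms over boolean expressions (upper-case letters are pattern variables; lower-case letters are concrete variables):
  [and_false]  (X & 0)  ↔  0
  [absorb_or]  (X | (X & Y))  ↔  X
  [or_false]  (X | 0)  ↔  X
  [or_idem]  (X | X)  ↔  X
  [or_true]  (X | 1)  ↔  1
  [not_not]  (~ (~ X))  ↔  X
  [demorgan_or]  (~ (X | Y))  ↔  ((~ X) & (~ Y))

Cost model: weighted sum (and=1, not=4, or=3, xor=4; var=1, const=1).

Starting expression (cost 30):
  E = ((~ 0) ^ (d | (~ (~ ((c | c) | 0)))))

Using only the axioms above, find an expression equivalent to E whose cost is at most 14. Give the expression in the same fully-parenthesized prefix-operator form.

((~ 0) ^ (d | c))   [cost 14]

step 1: or_idem (→) rewrites (c | c) into c, now ((~ 0) ^ (d | (~ (~ (c | 0)))))
step 2: not_not (→) rewrites (~ (~ (c | 0))) into (c | 0), now ((~ 0) ^ (d | (c | 0)))
step 3: or_false (→) rewrites (c | 0) into c, reaching cost 14 (bound 14)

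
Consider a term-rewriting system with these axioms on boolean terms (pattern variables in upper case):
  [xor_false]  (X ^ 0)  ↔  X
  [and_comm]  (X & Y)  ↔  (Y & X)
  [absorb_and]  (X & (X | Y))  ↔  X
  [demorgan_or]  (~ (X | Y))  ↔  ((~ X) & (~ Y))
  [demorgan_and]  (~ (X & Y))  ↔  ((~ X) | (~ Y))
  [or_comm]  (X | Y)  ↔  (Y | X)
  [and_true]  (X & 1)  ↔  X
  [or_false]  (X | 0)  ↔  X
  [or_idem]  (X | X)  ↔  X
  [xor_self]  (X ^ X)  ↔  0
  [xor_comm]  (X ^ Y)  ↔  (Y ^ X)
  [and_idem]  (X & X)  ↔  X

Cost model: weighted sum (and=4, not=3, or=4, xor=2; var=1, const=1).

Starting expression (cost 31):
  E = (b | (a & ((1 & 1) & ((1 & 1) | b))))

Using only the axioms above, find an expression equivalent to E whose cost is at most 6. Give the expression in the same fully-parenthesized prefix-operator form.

(b | a)   [cost 6]

1. [absorb_and →] ((1 & 1) & ((1 & 1) | b))  →  (1 & 1);  E = (b | (a & (1 & 1)))
2. [and_idem →] (1 & 1)  →  1;  E = (b | (a & 1))
3. [and_true →] (a & 1)  →  a;  cost 6 ≤ 6, done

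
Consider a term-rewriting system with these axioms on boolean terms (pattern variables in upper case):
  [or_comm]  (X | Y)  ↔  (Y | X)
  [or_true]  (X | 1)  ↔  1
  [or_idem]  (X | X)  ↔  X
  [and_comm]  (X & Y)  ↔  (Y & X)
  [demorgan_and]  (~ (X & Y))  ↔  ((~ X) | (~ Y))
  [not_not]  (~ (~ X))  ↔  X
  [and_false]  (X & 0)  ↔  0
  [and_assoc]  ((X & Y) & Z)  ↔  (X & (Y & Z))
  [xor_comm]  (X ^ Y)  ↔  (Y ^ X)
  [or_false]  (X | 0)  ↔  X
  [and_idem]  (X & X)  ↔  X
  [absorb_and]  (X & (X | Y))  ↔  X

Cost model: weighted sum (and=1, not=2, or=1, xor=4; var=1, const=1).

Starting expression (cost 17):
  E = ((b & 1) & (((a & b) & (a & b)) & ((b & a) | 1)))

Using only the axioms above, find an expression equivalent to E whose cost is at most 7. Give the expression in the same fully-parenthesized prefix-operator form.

((b & 1) & (a & b))   [cost 7]

step 1: and_comm (→) rewrites (b & a) into (a & b), now ((b & 1) & (((a & b) & (a & b)) & ((a & b) | 1)))
step 2: and_idem (→) rewrites ((a & b) & (a & b)) into (a & b), now ((b & 1) & ((a & b) & ((a & b) | 1)))
step 3: absorb_and (→) rewrites ((a & b) & ((a & b) | 1)) into (a & b), reaching cost 7 (bound 7)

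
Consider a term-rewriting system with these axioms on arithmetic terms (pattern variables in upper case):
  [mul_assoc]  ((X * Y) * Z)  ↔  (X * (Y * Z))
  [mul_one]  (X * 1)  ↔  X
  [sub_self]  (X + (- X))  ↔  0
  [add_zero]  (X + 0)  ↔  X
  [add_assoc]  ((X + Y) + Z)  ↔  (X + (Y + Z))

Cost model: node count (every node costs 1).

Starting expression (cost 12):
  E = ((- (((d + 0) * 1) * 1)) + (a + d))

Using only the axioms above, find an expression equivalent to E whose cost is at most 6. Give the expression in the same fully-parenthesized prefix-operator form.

((- d) + (a + d))   [cost 6]

1. [mul_one →] (((d + 0) * 1) * 1)  →  ((d + 0) * 1);  E = ((- ((d + 0) * 1)) + (a + d))
2. [mul_one →] ((d + 0) * 1)  →  (d + 0);  E = ((- (d + 0)) + (a + d))
3. [add_zero →] (d + 0)  →  d;  cost 6 ≤ 6, done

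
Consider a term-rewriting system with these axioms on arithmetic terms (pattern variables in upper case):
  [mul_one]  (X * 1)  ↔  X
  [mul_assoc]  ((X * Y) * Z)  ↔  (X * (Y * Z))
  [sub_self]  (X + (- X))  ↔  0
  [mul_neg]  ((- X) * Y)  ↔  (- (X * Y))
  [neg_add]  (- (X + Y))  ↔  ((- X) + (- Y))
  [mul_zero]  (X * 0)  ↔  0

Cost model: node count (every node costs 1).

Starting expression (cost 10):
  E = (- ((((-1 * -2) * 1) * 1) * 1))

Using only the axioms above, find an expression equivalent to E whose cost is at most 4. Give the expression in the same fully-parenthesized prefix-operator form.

step 1: mul_one (→) rewrites (((-1 * -2) * 1) * 1) into ((-1 * -2) * 1), now (- (((-1 * -2) * 1) * 1))
step 2: mul_one (→) rewrites ((-1 * -2) * 1) into (-1 * -2), now (- ((-1 * -2) * 1))
step 3: mul_one (→) rewrites ((-1 * -2) * 1) into (-1 * -2), reaching cost 4 (bound 4)

(- (-1 * -2))   [cost 4]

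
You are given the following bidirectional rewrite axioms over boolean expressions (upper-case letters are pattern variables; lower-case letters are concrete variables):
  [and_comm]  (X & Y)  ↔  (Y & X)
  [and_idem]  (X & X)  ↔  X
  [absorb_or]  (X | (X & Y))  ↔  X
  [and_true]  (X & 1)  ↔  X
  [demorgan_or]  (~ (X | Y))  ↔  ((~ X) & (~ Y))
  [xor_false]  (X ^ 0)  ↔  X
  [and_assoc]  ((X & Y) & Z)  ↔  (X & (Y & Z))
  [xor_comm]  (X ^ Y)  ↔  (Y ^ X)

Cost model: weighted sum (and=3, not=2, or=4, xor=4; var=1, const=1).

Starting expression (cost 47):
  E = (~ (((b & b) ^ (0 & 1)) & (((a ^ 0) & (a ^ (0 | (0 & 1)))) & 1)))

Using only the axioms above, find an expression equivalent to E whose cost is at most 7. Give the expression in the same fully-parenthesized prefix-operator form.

step 1: absorb_or (→) rewrites (0 | (0 & 1)) into 0, now (~ (((b & b) ^ (0 & 1)) & (((a ^ 0) & (a ^ 0)) & 1)))
step 2: and_idem (→) rewrites ((a ^ 0) & (a ^ 0)) into (a ^ 0), now (~ (((b & b) ^ (0 & 1)) & ((a ^ 0) & 1)))
step 3: and_true (→) rewrites (0 & 1) into 0, now (~ (((b & b) ^ 0) & ((a ^ 0) & 1)))
step 4: and_idem (→) rewrites (b & b) into b, now (~ ((b ^ 0) & ((a ^ 0) & 1)))
step 5: and_true (→) rewrites ((a ^ 0) & 1) into (a ^ 0), now (~ ((b ^ 0) & (a ^ 0)))
step 6: xor_false (→) rewrites (a ^ 0) into a, now (~ ((b ^ 0) & a))
step 7: xor_false (→) rewrites (b ^ 0) into b, reaching cost 7 (bound 7)

(~ (b & a))   [cost 7]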